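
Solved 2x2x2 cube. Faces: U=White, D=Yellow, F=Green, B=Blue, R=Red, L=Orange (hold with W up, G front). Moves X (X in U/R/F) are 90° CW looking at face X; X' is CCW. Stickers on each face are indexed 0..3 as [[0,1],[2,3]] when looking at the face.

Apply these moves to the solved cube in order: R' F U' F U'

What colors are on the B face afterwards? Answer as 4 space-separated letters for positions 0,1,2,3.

Answer: W G Y B

Derivation:
After move 1 (R'): R=RRRR U=WBWB F=GWGW D=YGYG B=YBYB
After move 2 (F): F=GGWW U=WBOO R=WRBR D=RRYG L=OYOG
After move 3 (U'): U=BOWO F=OYWW R=GGBR B=WRYB L=YBOG
After move 4 (F): F=WOWY U=BOGB R=WGOR D=BGYG L=YROR
After move 5 (U'): U=OBBG F=YRWY R=WOOR B=WGYB L=WROR
Query: B face = WGYB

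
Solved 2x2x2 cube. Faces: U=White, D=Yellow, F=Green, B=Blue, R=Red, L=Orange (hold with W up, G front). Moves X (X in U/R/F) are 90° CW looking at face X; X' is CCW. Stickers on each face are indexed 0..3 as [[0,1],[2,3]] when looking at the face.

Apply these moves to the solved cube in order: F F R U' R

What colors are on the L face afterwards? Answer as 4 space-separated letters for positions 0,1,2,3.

Answer: Y B O R

Derivation:
After move 1 (F): F=GGGG U=WWOO R=WRWR D=RRYY L=OYOY
After move 2 (F): F=GGGG U=WWYY R=OROR D=WWYY L=OROR
After move 3 (R): R=OORR U=WGYG F=GWGY D=WBYB B=YBWB
After move 4 (U'): U=GGWY F=ORGY R=GWRR B=OOWB L=YBOR
After move 5 (R): R=RGRW U=GRWY F=OBGB D=WWYO B=YOGB
Query: L face = YBOR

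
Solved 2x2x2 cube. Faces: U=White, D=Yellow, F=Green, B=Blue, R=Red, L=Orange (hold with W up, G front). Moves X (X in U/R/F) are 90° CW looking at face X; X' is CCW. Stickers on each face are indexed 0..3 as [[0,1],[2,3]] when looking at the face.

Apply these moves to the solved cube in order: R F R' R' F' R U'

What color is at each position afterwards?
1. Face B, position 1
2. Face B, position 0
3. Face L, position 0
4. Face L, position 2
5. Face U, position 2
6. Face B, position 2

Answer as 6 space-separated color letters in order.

Answer: G R R O W R

Derivation:
After move 1 (R): R=RRRR U=WGWG F=GYGY D=YBYB B=WBWB
After move 2 (F): F=GGYY U=WGOO R=WRGR D=RRYB L=OYOB
After move 3 (R'): R=RRWG U=WWOW F=GGYO D=RGYY B=BBRB
After move 4 (R'): R=RGRW U=WROB F=GWYW D=RGYO B=YBGB
After move 5 (F'): F=WWGY U=WRRR R=GGRW D=YBYO L=OBOO
After move 6 (R): R=RGWG U=WWRY F=WBGO D=YGYY B=RBRB
After move 7 (U'): U=WYWR F=OBGO R=WBWG B=RGRB L=RBOO
Query 1: B[1] = G
Query 2: B[0] = R
Query 3: L[0] = R
Query 4: L[2] = O
Query 5: U[2] = W
Query 6: B[2] = R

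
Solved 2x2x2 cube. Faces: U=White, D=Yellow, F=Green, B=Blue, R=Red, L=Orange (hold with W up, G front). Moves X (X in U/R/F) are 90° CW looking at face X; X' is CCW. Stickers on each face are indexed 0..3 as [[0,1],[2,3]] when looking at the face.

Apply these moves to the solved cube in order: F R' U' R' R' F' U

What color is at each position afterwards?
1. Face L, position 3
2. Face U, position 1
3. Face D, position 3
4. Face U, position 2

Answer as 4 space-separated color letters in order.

After move 1 (F): F=GGGG U=WWOO R=WRWR D=RRYY L=OYOY
After move 2 (R'): R=RRWW U=WBOB F=GWGO D=RGYG B=YBRB
After move 3 (U'): U=BBWO F=OYGO R=GWWW B=RRRB L=YBOY
After move 4 (R'): R=WWGW U=BRWR F=OBGO D=RYYO B=GRGB
After move 5 (R'): R=WWWG U=BGWG F=ORGR D=RBYO B=ORYB
After move 6 (F'): F=RROG U=BGWW R=BWRG D=BYYO L=YGOW
After move 7 (U): U=WBWG F=BWOG R=ORRG B=YGYB L=RROW
Query 1: L[3] = W
Query 2: U[1] = B
Query 3: D[3] = O
Query 4: U[2] = W

Answer: W B O W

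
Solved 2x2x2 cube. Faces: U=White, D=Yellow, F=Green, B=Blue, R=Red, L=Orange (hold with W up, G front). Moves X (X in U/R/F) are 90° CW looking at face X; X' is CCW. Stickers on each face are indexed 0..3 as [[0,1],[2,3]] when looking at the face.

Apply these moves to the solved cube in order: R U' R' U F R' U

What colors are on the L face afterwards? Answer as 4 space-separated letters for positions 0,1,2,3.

After move 1 (R): R=RRRR U=WGWG F=GYGY D=YBYB B=WBWB
After move 2 (U'): U=GGWW F=OOGY R=GYRR B=RRWB L=WBOO
After move 3 (R'): R=YRGR U=GWWR F=OGGW D=YOYY B=BRBB
After move 4 (U): U=WGRW F=YRGW R=BRGR B=WBBB L=OGOO
After move 5 (F): F=GYWR U=WGOG R=RRWR D=GBYY L=OYOO
After move 6 (R'): R=RRRW U=WBOW F=GGWG D=GYYR B=YBBB
After move 7 (U): U=OWWB F=RRWG R=YBRW B=OYBB L=GGOO
Query: L face = GGOO

Answer: G G O O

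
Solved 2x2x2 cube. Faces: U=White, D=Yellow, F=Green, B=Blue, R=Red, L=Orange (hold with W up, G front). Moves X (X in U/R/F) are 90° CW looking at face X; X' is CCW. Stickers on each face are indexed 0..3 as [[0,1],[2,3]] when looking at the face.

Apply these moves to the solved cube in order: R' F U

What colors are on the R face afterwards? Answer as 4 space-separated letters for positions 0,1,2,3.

After move 1 (R'): R=RRRR U=WBWB F=GWGW D=YGYG B=YBYB
After move 2 (F): F=GGWW U=WBOO R=WRBR D=RRYG L=OYOG
After move 3 (U): U=OWOB F=WRWW R=YBBR B=OYYB L=GGOG
Query: R face = YBBR

Answer: Y B B R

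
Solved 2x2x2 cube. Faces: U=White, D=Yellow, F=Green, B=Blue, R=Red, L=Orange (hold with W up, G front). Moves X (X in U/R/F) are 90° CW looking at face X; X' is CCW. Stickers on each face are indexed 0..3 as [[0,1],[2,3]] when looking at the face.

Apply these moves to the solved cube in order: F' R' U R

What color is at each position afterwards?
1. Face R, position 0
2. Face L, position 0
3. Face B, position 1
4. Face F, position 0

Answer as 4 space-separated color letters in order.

After move 1 (F'): F=GGGG U=WWRR R=YRYR D=OOYY L=OWOW
After move 2 (R'): R=RRYY U=WBRB F=GWGR D=OGYG B=YBOB
After move 3 (U): U=RWBB F=RRGR R=YBYY B=OWOB L=GWOW
After move 4 (R): R=YYYB U=RRBR F=RGGG D=OOYO B=BWWB
Query 1: R[0] = Y
Query 2: L[0] = G
Query 3: B[1] = W
Query 4: F[0] = R

Answer: Y G W R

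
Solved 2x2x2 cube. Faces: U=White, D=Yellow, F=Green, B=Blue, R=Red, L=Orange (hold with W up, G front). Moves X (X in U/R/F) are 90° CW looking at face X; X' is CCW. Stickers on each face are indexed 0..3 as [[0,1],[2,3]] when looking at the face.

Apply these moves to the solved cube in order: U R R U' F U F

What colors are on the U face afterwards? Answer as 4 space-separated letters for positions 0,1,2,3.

Answer: O Y W G

Derivation:
After move 1 (U): U=WWWW F=RRGG R=BBRR B=OOBB L=GGOO
After move 2 (R): R=RBRB U=WRWG F=RYGY D=YBYO B=WOWB
After move 3 (R): R=RRBB U=WYWY F=RBGO D=YWYW B=GORB
After move 4 (U'): U=YYWW F=GGGO R=RBBB B=RRRB L=GOOO
After move 5 (F): F=GGOG U=YYOO R=WBWB D=BRYW L=GYOW
After move 6 (U): U=OYOY F=WBOG R=RRWB B=GYRB L=GGOW
After move 7 (F): F=OWGB U=OYWG R=ORYB D=WRYW L=GBOR
Query: U face = OYWG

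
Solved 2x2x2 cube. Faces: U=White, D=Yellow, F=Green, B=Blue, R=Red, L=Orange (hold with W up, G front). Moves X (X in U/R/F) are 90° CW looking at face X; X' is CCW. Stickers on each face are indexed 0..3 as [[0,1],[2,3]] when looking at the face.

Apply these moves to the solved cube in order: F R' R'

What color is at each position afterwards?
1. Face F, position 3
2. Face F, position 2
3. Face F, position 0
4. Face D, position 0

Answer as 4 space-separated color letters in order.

After move 1 (F): F=GGGG U=WWOO R=WRWR D=RRYY L=OYOY
After move 2 (R'): R=RRWW U=WBOB F=GWGO D=RGYG B=YBRB
After move 3 (R'): R=RWRW U=WROY F=GBGB D=RWYO B=GBGB
Query 1: F[3] = B
Query 2: F[2] = G
Query 3: F[0] = G
Query 4: D[0] = R

Answer: B G G R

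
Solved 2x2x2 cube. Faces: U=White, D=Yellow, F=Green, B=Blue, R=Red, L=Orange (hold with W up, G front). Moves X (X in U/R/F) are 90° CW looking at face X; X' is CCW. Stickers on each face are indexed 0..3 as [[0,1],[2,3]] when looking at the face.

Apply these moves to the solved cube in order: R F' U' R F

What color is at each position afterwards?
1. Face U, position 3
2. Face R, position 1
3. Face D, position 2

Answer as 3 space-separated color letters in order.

Answer: B Y Y

Derivation:
After move 1 (R): R=RRRR U=WGWG F=GYGY D=YBYB B=WBWB
After move 2 (F'): F=YYGG U=WGRR R=BRYR D=OOYB L=OGOW
After move 3 (U'): U=GRWR F=OGGG R=YYYR B=BRWB L=WBOW
After move 4 (R): R=YYRY U=GGWG F=OOGB D=OWYB B=RRRB
After move 5 (F): F=GOBO U=GGWB R=WYGY D=RYYB L=WOOW
Query 1: U[3] = B
Query 2: R[1] = Y
Query 3: D[2] = Y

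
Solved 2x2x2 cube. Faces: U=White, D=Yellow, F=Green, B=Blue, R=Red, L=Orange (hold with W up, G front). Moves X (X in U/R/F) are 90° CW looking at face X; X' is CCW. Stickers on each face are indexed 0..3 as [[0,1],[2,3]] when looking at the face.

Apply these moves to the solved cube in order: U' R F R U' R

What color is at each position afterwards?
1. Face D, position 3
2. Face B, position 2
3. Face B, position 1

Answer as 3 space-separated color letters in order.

Answer: G Y W

Derivation:
After move 1 (U'): U=WWWW F=OOGG R=GGRR B=RRBB L=BBOO
After move 2 (R): R=RGRG U=WOWG F=OYGY D=YBYR B=WRWB
After move 3 (F): F=GOYY U=WOOB R=WGGG D=RRYR L=BYOB
After move 4 (R): R=GWGG U=WOOY F=GRYR D=RWYW B=BROB
After move 5 (U'): U=OYWO F=BYYR R=GRGG B=GWOB L=BROB
After move 6 (R): R=GGGR U=OYWR F=BWYW D=ROYG B=OWYB
Query 1: D[3] = G
Query 2: B[2] = Y
Query 3: B[1] = W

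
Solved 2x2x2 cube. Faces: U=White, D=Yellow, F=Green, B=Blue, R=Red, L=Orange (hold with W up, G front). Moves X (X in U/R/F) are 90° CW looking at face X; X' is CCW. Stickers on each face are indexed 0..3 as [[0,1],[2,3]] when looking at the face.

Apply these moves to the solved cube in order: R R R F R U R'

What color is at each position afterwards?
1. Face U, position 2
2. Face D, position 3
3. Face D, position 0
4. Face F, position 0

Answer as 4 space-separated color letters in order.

After move 1 (R): R=RRRR U=WGWG F=GYGY D=YBYB B=WBWB
After move 2 (R): R=RRRR U=WYWY F=GBGB D=YWYW B=GBGB
After move 3 (R): R=RRRR U=WBWB F=GWGW D=YGYG B=YBYB
After move 4 (F): F=GGWW U=WBOO R=WRBR D=RRYG L=OYOG
After move 5 (R): R=BWRR U=WGOW F=GRWG D=RYYY B=OBBB
After move 6 (U): U=OWWG F=BWWG R=OBRR B=OYBB L=GROG
After move 7 (R'): R=BROR U=OBWO F=BWWG D=RWYG B=YYYB
Query 1: U[2] = W
Query 2: D[3] = G
Query 3: D[0] = R
Query 4: F[0] = B

Answer: W G R B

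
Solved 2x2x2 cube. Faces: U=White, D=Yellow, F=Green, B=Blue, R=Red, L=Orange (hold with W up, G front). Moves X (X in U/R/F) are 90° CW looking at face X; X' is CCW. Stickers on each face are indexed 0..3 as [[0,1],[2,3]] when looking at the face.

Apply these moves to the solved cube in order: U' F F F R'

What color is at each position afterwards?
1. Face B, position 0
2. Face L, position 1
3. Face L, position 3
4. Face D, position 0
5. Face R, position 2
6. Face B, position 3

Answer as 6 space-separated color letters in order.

After move 1 (U'): U=WWWW F=OOGG R=GGRR B=RRBB L=BBOO
After move 2 (F): F=GOGO U=WWOB R=WGWR D=RGYY L=BYOY
After move 3 (F): F=GGOO U=WWYY R=OGBR D=WWYY L=BROG
After move 4 (F): F=OGOG U=WWGR R=YGYR D=BOYY L=BWOW
After move 5 (R'): R=GRYY U=WBGR F=OWOR D=BGYG B=YROB
Query 1: B[0] = Y
Query 2: L[1] = W
Query 3: L[3] = W
Query 4: D[0] = B
Query 5: R[2] = Y
Query 6: B[3] = B

Answer: Y W W B Y B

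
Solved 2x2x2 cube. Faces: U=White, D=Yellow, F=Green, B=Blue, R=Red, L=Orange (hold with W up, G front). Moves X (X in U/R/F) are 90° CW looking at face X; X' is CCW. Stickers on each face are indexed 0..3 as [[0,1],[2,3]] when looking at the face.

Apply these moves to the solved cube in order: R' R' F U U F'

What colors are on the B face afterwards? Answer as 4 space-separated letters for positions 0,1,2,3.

Answer: G G G B

Derivation:
After move 1 (R'): R=RRRR U=WBWB F=GWGW D=YGYG B=YBYB
After move 2 (R'): R=RRRR U=WYWY F=GBGB D=YWYW B=GBGB
After move 3 (F): F=GGBB U=WYOO R=WRYR D=RRYW L=OYOW
After move 4 (U): U=OWOY F=WRBB R=GBYR B=OYGB L=GGOW
After move 5 (U): U=OOYW F=GBBB R=OYYR B=GGGB L=WROW
After move 6 (F'): F=BBGB U=OOOY R=RYRR D=RWYW L=WWOY
Query: B face = GGGB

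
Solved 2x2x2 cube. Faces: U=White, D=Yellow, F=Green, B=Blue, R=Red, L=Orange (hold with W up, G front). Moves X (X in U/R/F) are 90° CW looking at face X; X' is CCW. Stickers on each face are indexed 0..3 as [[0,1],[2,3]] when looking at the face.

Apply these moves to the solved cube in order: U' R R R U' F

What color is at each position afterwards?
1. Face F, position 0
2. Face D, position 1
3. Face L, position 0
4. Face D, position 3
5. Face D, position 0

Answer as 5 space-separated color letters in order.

After move 1 (U'): U=WWWW F=OOGG R=GGRR B=RRBB L=BBOO
After move 2 (R): R=RGRG U=WOWG F=OYGY D=YBYR B=WRWB
After move 3 (R): R=RRGG U=WYWY F=OBGR D=YWYW B=GROB
After move 4 (R): R=GRGR U=WBWR F=OWGW D=YOYG B=YRYB
After move 5 (U'): U=BRWW F=BBGW R=OWGR B=GRYB L=YROO
After move 6 (F): F=GBWB U=BROR R=WWWR D=GOYG L=YYOO
Query 1: F[0] = G
Query 2: D[1] = O
Query 3: L[0] = Y
Query 4: D[3] = G
Query 5: D[0] = G

Answer: G O Y G G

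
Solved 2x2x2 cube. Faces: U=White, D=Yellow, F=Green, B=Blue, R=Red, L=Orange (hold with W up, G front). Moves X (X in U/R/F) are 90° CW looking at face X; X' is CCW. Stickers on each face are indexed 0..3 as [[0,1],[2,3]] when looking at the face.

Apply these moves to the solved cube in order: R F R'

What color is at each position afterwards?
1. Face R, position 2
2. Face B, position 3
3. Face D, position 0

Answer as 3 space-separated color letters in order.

After move 1 (R): R=RRRR U=WGWG F=GYGY D=YBYB B=WBWB
After move 2 (F): F=GGYY U=WGOO R=WRGR D=RRYB L=OYOB
After move 3 (R'): R=RRWG U=WWOW F=GGYO D=RGYY B=BBRB
Query 1: R[2] = W
Query 2: B[3] = B
Query 3: D[0] = R

Answer: W B R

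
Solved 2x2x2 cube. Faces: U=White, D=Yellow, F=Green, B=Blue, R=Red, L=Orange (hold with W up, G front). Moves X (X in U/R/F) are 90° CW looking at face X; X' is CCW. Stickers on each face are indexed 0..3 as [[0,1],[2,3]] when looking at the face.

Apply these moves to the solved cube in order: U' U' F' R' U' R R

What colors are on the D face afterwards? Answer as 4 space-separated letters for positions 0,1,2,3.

Answer: R G Y O

Derivation:
After move 1 (U'): U=WWWW F=OOGG R=GGRR B=RRBB L=BBOO
After move 2 (U'): U=WWWW F=BBGG R=OORR B=GGBB L=RROO
After move 3 (F'): F=BGBG U=WWOR R=YOYR D=ROYY L=RWOW
After move 4 (R'): R=ORYY U=WBOG F=BWBR D=RGYG B=YGOB
After move 5 (U'): U=BGWO F=RWBR R=BWYY B=OROB L=YGOW
After move 6 (R): R=YBYW U=BWWR F=RGBG D=ROYO B=ORGB
After move 7 (R): R=YYWB U=BGWG F=ROBO D=RGYO B=RRWB
Query: D face = RGYO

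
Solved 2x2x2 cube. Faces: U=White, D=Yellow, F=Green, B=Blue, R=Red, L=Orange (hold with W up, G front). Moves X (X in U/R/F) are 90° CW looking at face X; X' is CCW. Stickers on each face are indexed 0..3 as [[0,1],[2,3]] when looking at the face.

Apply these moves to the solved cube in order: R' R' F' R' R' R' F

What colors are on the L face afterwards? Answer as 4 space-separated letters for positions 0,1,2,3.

After move 1 (R'): R=RRRR U=WBWB F=GWGW D=YGYG B=YBYB
After move 2 (R'): R=RRRR U=WYWY F=GBGB D=YWYW B=GBGB
After move 3 (F'): F=BBGG U=WYRR R=WRYR D=OOYW L=OYOW
After move 4 (R'): R=RRWY U=WGRG F=BYGR D=OBYG B=WBOB
After move 5 (R'): R=RYRW U=WORW F=BGGG D=OYYR B=GBBB
After move 6 (R'): R=YWRR U=WBRG F=BOGW D=OGYG B=RBYB
After move 7 (F): F=GBWO U=WBWY R=RWGR D=RYYG L=OOOG
Query: L face = OOOG

Answer: O O O G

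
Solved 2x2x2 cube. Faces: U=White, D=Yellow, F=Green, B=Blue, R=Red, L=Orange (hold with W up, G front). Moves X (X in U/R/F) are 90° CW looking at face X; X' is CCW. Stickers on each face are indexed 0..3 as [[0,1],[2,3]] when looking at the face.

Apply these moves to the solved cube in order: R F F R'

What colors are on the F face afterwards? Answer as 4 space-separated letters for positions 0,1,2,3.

After move 1 (R): R=RRRR U=WGWG F=GYGY D=YBYB B=WBWB
After move 2 (F): F=GGYY U=WGOO R=WRGR D=RRYB L=OYOB
After move 3 (F): F=YGYG U=WGBY R=OROR D=GWYB L=OROR
After move 4 (R'): R=RROO U=WWBW F=YGYY D=GGYG B=BBWB
Query: F face = YGYY

Answer: Y G Y Y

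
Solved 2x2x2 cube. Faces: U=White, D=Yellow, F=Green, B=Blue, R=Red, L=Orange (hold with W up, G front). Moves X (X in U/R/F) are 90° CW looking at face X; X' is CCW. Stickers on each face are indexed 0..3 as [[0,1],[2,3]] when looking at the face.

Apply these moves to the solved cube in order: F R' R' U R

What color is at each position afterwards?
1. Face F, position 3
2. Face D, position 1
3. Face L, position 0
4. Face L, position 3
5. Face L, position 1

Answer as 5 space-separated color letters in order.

After move 1 (F): F=GGGG U=WWOO R=WRWR D=RRYY L=OYOY
After move 2 (R'): R=RRWW U=WBOB F=GWGO D=RGYG B=YBRB
After move 3 (R'): R=RWRW U=WROY F=GBGB D=RWYO B=GBGB
After move 4 (U): U=OWYR F=RWGB R=GBRW B=OYGB L=GBOY
After move 5 (R): R=RGWB U=OWYB F=RWGO D=RGYO B=RYWB
Query 1: F[3] = O
Query 2: D[1] = G
Query 3: L[0] = G
Query 4: L[3] = Y
Query 5: L[1] = B

Answer: O G G Y B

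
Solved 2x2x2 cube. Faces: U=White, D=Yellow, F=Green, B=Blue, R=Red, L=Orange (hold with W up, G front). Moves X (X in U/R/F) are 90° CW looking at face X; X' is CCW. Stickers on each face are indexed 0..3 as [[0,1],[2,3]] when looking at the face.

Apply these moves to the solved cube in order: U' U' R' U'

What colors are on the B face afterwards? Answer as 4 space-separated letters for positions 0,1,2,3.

After move 1 (U'): U=WWWW F=OOGG R=GGRR B=RRBB L=BBOO
After move 2 (U'): U=WWWW F=BBGG R=OORR B=GGBB L=RROO
After move 3 (R'): R=OROR U=WBWG F=BWGW D=YBYG B=YGYB
After move 4 (U'): U=BGWW F=RRGW R=BWOR B=ORYB L=YGOO
Query: B face = ORYB

Answer: O R Y B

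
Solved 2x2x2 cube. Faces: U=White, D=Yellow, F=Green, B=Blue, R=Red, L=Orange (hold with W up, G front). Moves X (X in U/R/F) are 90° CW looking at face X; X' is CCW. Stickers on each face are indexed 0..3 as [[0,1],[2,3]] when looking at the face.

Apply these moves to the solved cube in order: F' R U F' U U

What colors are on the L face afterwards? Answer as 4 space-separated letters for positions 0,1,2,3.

Answer: B B O G

Derivation:
After move 1 (F'): F=GGGG U=WWRR R=YRYR D=OOYY L=OWOW
After move 2 (R): R=YYRR U=WGRG F=GOGY D=OBYB B=RBWB
After move 3 (U): U=RWGG F=YYGY R=RBRR B=OWWB L=GOOW
After move 4 (F'): F=YYYG U=RWRR R=BBOR D=OWYB L=GGOG
After move 5 (U): U=RRRW F=BBYG R=OWOR B=GGWB L=YYOG
After move 6 (U): U=RRWR F=OWYG R=GGOR B=YYWB L=BBOG
Query: L face = BBOG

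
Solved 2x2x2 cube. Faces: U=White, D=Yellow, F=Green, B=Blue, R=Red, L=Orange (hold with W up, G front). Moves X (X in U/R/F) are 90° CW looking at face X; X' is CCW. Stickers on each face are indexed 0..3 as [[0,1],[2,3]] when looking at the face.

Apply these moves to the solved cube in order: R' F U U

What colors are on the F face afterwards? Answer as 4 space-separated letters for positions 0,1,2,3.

After move 1 (R'): R=RRRR U=WBWB F=GWGW D=YGYG B=YBYB
After move 2 (F): F=GGWW U=WBOO R=WRBR D=RRYG L=OYOG
After move 3 (U): U=OWOB F=WRWW R=YBBR B=OYYB L=GGOG
After move 4 (U): U=OOBW F=YBWW R=OYBR B=GGYB L=WROG
Query: F face = YBWW

Answer: Y B W W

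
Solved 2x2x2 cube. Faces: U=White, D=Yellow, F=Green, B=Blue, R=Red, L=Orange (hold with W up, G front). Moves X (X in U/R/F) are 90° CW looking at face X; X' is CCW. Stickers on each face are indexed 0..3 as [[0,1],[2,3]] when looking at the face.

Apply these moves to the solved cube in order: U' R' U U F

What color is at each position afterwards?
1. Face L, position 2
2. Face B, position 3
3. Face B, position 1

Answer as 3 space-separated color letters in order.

After move 1 (U'): U=WWWW F=OOGG R=GGRR B=RRBB L=BBOO
After move 2 (R'): R=GRGR U=WBWR F=OWGW D=YOYG B=YRYB
After move 3 (U): U=WWRB F=GRGW R=YRGR B=BBYB L=OWOO
After move 4 (U): U=RWBW F=YRGW R=BBGR B=OWYB L=GROO
After move 5 (F): F=GYWR U=RWOR R=BBWR D=GBYG L=GYOO
Query 1: L[2] = O
Query 2: B[3] = B
Query 3: B[1] = W

Answer: O B W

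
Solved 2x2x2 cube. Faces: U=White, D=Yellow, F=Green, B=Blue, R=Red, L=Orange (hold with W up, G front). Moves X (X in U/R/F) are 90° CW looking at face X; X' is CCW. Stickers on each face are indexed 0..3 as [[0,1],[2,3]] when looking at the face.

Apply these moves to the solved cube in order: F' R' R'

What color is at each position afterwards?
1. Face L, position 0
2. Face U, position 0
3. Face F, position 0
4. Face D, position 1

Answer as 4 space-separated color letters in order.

Answer: O W G W

Derivation:
After move 1 (F'): F=GGGG U=WWRR R=YRYR D=OOYY L=OWOW
After move 2 (R'): R=RRYY U=WBRB F=GWGR D=OGYG B=YBOB
After move 3 (R'): R=RYRY U=WORY F=GBGB D=OWYR B=GBGB
Query 1: L[0] = O
Query 2: U[0] = W
Query 3: F[0] = G
Query 4: D[1] = W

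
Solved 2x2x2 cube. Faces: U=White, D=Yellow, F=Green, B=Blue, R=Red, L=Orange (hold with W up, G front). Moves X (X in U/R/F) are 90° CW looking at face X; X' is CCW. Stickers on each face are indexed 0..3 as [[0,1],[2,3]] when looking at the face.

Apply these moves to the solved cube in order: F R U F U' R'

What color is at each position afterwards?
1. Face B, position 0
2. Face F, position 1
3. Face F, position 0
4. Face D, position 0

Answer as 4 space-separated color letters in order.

Answer: B R G R

Derivation:
After move 1 (F): F=GGGG U=WWOO R=WRWR D=RRYY L=OYOY
After move 2 (R): R=WWRR U=WGOG F=GRGY D=RBYB B=OBWB
After move 3 (U): U=OWGG F=WWGY R=OBRR B=OYWB L=GROY
After move 4 (F): F=GWYW U=OWYR R=GBGR D=ROYB L=GROB
After move 5 (U'): U=WROY F=GRYW R=GWGR B=GBWB L=OYOB
After move 6 (R'): R=WRGG U=WWOG F=GRYY D=RRYW B=BBOB
Query 1: B[0] = B
Query 2: F[1] = R
Query 3: F[0] = G
Query 4: D[0] = R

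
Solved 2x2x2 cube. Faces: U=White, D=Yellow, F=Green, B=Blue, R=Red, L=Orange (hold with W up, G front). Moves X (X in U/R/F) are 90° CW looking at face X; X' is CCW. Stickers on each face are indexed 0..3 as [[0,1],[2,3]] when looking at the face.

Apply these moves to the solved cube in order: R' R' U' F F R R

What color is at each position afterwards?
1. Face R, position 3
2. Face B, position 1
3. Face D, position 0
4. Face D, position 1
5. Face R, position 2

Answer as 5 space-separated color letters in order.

After move 1 (R'): R=RRRR U=WBWB F=GWGW D=YGYG B=YBYB
After move 2 (R'): R=RRRR U=WYWY F=GBGB D=YWYW B=GBGB
After move 3 (U'): U=YYWW F=OOGB R=GBRR B=RRGB L=GBOO
After move 4 (F): F=GOBO U=YYOB R=WBWR D=RGYW L=GYOW
After move 5 (F): F=BGOO U=YYWY R=OBBR D=WWYW L=GROG
After move 6 (R): R=BORB U=YGWO F=BWOW D=WGYR B=YRYB
After move 7 (R): R=RBBO U=YWWW F=BGOR D=WYYY B=ORGB
Query 1: R[3] = O
Query 2: B[1] = R
Query 3: D[0] = W
Query 4: D[1] = Y
Query 5: R[2] = B

Answer: O R W Y B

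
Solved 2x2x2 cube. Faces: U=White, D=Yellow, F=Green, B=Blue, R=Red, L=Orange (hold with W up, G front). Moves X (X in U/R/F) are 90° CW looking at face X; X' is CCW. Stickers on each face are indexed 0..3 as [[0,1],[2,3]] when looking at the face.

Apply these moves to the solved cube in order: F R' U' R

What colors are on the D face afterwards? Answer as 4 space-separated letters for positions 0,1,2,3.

After move 1 (F): F=GGGG U=WWOO R=WRWR D=RRYY L=OYOY
After move 2 (R'): R=RRWW U=WBOB F=GWGO D=RGYG B=YBRB
After move 3 (U'): U=BBWO F=OYGO R=GWWW B=RRRB L=YBOY
After move 4 (R): R=WGWW U=BYWO F=OGGG D=RRYR B=ORBB
Query: D face = RRYR

Answer: R R Y R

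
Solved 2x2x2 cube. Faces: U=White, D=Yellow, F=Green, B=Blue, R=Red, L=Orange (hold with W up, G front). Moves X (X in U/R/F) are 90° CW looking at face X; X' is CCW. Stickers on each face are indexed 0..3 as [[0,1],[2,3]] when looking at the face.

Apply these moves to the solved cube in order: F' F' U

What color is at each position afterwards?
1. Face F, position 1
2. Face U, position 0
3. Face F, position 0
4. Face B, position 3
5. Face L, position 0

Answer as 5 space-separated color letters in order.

Answer: R Y O B G

Derivation:
After move 1 (F'): F=GGGG U=WWRR R=YRYR D=OOYY L=OWOW
After move 2 (F'): F=GGGG U=WWYY R=OROR D=WWYY L=OROR
After move 3 (U): U=YWYW F=ORGG R=BBOR B=ORBB L=GGOR
Query 1: F[1] = R
Query 2: U[0] = Y
Query 3: F[0] = O
Query 4: B[3] = B
Query 5: L[0] = G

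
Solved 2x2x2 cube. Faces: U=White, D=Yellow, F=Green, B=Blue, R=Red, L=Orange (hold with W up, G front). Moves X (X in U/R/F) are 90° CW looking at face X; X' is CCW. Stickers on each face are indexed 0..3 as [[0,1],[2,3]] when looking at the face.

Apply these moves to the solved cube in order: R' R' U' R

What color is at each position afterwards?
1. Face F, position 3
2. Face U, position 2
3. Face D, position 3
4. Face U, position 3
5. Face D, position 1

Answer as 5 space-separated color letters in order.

After move 1 (R'): R=RRRR U=WBWB F=GWGW D=YGYG B=YBYB
After move 2 (R'): R=RRRR U=WYWY F=GBGB D=YWYW B=GBGB
After move 3 (U'): U=YYWW F=OOGB R=GBRR B=RRGB L=GBOO
After move 4 (R): R=RGRB U=YOWB F=OWGW D=YGYR B=WRYB
Query 1: F[3] = W
Query 2: U[2] = W
Query 3: D[3] = R
Query 4: U[3] = B
Query 5: D[1] = G

Answer: W W R B G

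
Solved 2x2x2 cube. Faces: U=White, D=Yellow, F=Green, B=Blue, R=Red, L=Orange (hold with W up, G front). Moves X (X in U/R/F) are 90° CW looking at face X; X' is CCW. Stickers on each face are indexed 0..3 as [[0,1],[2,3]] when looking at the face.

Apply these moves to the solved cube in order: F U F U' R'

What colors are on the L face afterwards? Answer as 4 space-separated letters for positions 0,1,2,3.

After move 1 (F): F=GGGG U=WWOO R=WRWR D=RRYY L=OYOY
After move 2 (U): U=OWOW F=WRGG R=BBWR B=OYBB L=GGOY
After move 3 (F): F=GWGR U=OWYG R=OBWR D=WBYY L=GROR
After move 4 (U'): U=WGOY F=GRGR R=GWWR B=OBBB L=OYOR
After move 5 (R'): R=WRGW U=WBOO F=GGGY D=WRYR B=YBBB
Query: L face = OYOR

Answer: O Y O R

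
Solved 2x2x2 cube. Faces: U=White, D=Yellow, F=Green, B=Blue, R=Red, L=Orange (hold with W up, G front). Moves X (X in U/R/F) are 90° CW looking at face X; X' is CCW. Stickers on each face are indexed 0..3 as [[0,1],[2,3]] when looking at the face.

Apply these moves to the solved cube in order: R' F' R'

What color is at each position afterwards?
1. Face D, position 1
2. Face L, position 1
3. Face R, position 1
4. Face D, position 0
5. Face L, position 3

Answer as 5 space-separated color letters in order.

After move 1 (R'): R=RRRR U=WBWB F=GWGW D=YGYG B=YBYB
After move 2 (F'): F=WWGG U=WBRR R=GRYR D=OOYG L=OBOW
After move 3 (R'): R=RRGY U=WYRY F=WBGR D=OWYG B=GBOB
Query 1: D[1] = W
Query 2: L[1] = B
Query 3: R[1] = R
Query 4: D[0] = O
Query 5: L[3] = W

Answer: W B R O W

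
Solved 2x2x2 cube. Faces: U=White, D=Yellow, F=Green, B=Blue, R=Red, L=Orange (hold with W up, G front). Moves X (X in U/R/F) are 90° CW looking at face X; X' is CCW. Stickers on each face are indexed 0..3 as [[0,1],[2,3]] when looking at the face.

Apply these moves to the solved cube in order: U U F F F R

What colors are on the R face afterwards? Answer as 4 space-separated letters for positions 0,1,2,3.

After move 1 (U): U=WWWW F=RRGG R=BBRR B=OOBB L=GGOO
After move 2 (U): U=WWWW F=BBGG R=OORR B=GGBB L=RROO
After move 3 (F): F=GBGB U=WWOR R=WOWR D=ROYY L=RYOY
After move 4 (F): F=GGBB U=WWYY R=OORR D=WWYY L=RROO
After move 5 (F): F=BGBG U=WWOR R=YOYR D=ROYY L=RWOW
After move 6 (R): R=YYRO U=WGOG F=BOBY D=RBYG B=RGWB
Query: R face = YYRO

Answer: Y Y R O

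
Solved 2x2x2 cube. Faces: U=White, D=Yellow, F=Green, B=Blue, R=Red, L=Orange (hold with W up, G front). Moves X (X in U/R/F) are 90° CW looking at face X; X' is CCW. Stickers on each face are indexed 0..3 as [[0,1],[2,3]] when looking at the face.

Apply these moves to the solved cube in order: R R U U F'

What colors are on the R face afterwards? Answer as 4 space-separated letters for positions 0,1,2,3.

After move 1 (R): R=RRRR U=WGWG F=GYGY D=YBYB B=WBWB
After move 2 (R): R=RRRR U=WYWY F=GBGB D=YWYW B=GBGB
After move 3 (U): U=WWYY F=RRGB R=GBRR B=OOGB L=GBOO
After move 4 (U): U=YWYW F=GBGB R=OORR B=GBGB L=RROO
After move 5 (F'): F=BBGG U=YWOR R=WOYR D=ROYW L=RWOY
Query: R face = WOYR

Answer: W O Y R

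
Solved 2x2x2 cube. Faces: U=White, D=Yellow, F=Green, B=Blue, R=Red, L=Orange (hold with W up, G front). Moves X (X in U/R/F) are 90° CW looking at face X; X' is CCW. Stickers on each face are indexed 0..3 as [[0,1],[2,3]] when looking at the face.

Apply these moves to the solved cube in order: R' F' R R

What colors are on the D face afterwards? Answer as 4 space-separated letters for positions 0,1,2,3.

Answer: O B Y R

Derivation:
After move 1 (R'): R=RRRR U=WBWB F=GWGW D=YGYG B=YBYB
After move 2 (F'): F=WWGG U=WBRR R=GRYR D=OOYG L=OBOW
After move 3 (R): R=YGRR U=WWRG F=WOGG D=OYYY B=RBBB
After move 4 (R): R=RYRG U=WORG F=WYGY D=OBYR B=GBWB
Query: D face = OBYR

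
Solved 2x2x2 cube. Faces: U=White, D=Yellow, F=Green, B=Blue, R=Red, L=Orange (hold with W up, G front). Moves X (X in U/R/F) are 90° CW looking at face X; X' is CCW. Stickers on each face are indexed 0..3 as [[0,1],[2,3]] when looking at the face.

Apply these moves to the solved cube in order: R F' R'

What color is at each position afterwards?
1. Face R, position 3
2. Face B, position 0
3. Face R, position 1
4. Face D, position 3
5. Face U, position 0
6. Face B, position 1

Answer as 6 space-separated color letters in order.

After move 1 (R): R=RRRR U=WGWG F=GYGY D=YBYB B=WBWB
After move 2 (F'): F=YYGG U=WGRR R=BRYR D=OOYB L=OGOW
After move 3 (R'): R=RRBY U=WWRW F=YGGR D=OYYG B=BBOB
Query 1: R[3] = Y
Query 2: B[0] = B
Query 3: R[1] = R
Query 4: D[3] = G
Query 5: U[0] = W
Query 6: B[1] = B

Answer: Y B R G W B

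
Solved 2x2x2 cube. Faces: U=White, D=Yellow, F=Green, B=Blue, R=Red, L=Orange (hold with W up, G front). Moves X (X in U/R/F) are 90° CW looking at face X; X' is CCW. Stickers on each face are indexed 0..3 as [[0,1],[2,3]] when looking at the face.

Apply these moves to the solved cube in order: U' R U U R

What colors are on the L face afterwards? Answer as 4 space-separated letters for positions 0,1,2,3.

Answer: R G O O

Derivation:
After move 1 (U'): U=WWWW F=OOGG R=GGRR B=RRBB L=BBOO
After move 2 (R): R=RGRG U=WOWG F=OYGY D=YBYR B=WRWB
After move 3 (U): U=WWGO F=RGGY R=WRRG B=BBWB L=OYOO
After move 4 (U): U=GWOW F=WRGY R=BBRG B=OYWB L=RGOO
After move 5 (R): R=RBGB U=GROY F=WBGR D=YWYO B=WYWB
Query: L face = RGOO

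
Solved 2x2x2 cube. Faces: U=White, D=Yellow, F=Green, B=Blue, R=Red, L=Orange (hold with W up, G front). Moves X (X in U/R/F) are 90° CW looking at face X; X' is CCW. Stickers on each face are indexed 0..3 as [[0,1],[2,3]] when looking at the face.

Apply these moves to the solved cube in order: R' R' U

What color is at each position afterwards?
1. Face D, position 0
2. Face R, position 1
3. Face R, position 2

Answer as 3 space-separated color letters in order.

After move 1 (R'): R=RRRR U=WBWB F=GWGW D=YGYG B=YBYB
After move 2 (R'): R=RRRR U=WYWY F=GBGB D=YWYW B=GBGB
After move 3 (U): U=WWYY F=RRGB R=GBRR B=OOGB L=GBOO
Query 1: D[0] = Y
Query 2: R[1] = B
Query 3: R[2] = R

Answer: Y B R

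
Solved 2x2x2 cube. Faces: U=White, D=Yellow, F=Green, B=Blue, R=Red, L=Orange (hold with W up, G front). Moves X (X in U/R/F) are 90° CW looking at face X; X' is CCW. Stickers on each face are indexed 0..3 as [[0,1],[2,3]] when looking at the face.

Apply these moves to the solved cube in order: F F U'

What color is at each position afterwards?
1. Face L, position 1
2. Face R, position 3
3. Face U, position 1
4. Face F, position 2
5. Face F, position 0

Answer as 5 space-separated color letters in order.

After move 1 (F): F=GGGG U=WWOO R=WRWR D=RRYY L=OYOY
After move 2 (F): F=GGGG U=WWYY R=OROR D=WWYY L=OROR
After move 3 (U'): U=WYWY F=ORGG R=GGOR B=ORBB L=BBOR
Query 1: L[1] = B
Query 2: R[3] = R
Query 3: U[1] = Y
Query 4: F[2] = G
Query 5: F[0] = O

Answer: B R Y G O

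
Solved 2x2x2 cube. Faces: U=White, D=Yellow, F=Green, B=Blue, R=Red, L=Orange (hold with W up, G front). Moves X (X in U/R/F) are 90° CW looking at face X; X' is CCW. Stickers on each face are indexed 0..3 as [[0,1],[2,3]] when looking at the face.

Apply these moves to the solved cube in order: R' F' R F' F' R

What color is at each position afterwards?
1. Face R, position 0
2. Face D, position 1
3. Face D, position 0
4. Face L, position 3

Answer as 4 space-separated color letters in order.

After move 1 (R'): R=RRRR U=WBWB F=GWGW D=YGYG B=YBYB
After move 2 (F'): F=WWGG U=WBRR R=GRYR D=OOYG L=OBOW
After move 3 (R): R=YGRR U=WWRG F=WOGG D=OYYY B=RBBB
After move 4 (F'): F=OGWG U=WWYR R=YGOR D=BWYY L=OGOR
After move 5 (F'): F=GGOW U=WWYO R=WGBR D=GRYY L=OROY
After move 6 (R): R=BWRG U=WGYW F=GROY D=GBYR B=OBWB
Query 1: R[0] = B
Query 2: D[1] = B
Query 3: D[0] = G
Query 4: L[3] = Y

Answer: B B G Y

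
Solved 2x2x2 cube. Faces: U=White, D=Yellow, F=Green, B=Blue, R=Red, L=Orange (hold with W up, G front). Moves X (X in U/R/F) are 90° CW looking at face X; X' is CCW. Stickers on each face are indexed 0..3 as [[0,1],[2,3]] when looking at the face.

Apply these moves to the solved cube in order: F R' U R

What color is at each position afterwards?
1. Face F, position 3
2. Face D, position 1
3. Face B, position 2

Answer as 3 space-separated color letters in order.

Answer: G R W

Derivation:
After move 1 (F): F=GGGG U=WWOO R=WRWR D=RRYY L=OYOY
After move 2 (R'): R=RRWW U=WBOB F=GWGO D=RGYG B=YBRB
After move 3 (U): U=OWBB F=RRGO R=YBWW B=OYRB L=GWOY
After move 4 (R): R=WYWB U=ORBO F=RGGG D=RRYO B=BYWB
Query 1: F[3] = G
Query 2: D[1] = R
Query 3: B[2] = W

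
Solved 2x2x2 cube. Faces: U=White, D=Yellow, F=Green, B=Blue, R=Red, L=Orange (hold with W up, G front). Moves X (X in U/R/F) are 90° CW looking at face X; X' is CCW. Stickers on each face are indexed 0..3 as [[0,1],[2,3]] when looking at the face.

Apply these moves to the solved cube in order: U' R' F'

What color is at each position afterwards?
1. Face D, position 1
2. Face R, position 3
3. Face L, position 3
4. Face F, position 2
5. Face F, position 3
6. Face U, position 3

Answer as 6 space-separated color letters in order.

After move 1 (U'): U=WWWW F=OOGG R=GGRR B=RRBB L=BBOO
After move 2 (R'): R=GRGR U=WBWR F=OWGW D=YOYG B=YRYB
After move 3 (F'): F=WWOG U=WBGG R=ORYR D=BOYG L=BROW
Query 1: D[1] = O
Query 2: R[3] = R
Query 3: L[3] = W
Query 4: F[2] = O
Query 5: F[3] = G
Query 6: U[3] = G

Answer: O R W O G G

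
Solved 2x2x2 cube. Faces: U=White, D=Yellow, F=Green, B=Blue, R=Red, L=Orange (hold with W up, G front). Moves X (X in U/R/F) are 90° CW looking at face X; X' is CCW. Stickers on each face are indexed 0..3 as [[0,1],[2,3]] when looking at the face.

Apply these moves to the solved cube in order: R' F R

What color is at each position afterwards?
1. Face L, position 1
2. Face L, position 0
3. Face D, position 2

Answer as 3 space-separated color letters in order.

After move 1 (R'): R=RRRR U=WBWB F=GWGW D=YGYG B=YBYB
After move 2 (F): F=GGWW U=WBOO R=WRBR D=RRYG L=OYOG
After move 3 (R): R=BWRR U=WGOW F=GRWG D=RYYY B=OBBB
Query 1: L[1] = Y
Query 2: L[0] = O
Query 3: D[2] = Y

Answer: Y O Y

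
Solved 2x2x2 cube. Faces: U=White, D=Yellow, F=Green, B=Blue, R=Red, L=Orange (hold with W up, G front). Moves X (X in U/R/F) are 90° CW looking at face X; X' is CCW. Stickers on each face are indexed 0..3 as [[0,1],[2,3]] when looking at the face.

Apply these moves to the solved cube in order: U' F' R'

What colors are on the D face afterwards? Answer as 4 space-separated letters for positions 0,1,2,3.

After move 1 (U'): U=WWWW F=OOGG R=GGRR B=RRBB L=BBOO
After move 2 (F'): F=OGOG U=WWGR R=YGYR D=BOYY L=BWOW
After move 3 (R'): R=GRYY U=WBGR F=OWOR D=BGYG B=YROB
Query: D face = BGYG

Answer: B G Y G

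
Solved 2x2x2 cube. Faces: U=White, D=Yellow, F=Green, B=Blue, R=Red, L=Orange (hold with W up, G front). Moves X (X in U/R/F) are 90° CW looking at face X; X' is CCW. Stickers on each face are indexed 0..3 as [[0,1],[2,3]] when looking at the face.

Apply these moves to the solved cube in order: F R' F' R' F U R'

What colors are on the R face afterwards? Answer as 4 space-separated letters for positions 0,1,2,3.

Answer: B R G Y

Derivation:
After move 1 (F): F=GGGG U=WWOO R=WRWR D=RRYY L=OYOY
After move 2 (R'): R=RRWW U=WBOB F=GWGO D=RGYG B=YBRB
After move 3 (F'): F=WOGG U=WBRW R=GRRW D=YYYG L=OBOO
After move 4 (R'): R=RWGR U=WRRY F=WBGW D=YOYG B=GBYB
After move 5 (F): F=GWWB U=WROB R=RWYR D=GRYG L=OYOO
After move 6 (U): U=OWBR F=RWWB R=GBYR B=OYYB L=GWOO
After move 7 (R'): R=BRGY U=OYBO F=RWWR D=GWYB B=GYRB
Query: R face = BRGY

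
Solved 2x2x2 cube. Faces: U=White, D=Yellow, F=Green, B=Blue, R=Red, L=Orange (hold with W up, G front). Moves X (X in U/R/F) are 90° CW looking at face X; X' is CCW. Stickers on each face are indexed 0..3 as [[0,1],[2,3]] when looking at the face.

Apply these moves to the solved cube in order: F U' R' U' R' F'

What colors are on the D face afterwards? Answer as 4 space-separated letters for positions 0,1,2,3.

After move 1 (F): F=GGGG U=WWOO R=WRWR D=RRYY L=OYOY
After move 2 (U'): U=WOWO F=OYGG R=GGWR B=WRBB L=BBOY
After move 3 (R'): R=GRGW U=WBWW F=OOGO D=RYYG B=YRRB
After move 4 (U'): U=BWWW F=BBGO R=OOGW B=GRRB L=YROY
After move 5 (R'): R=OWOG U=BRWG F=BWGW D=RBYO B=GRYB
After move 6 (F'): F=WWBG U=BROO R=BWRG D=RYYO L=YGOW
Query: D face = RYYO

Answer: R Y Y O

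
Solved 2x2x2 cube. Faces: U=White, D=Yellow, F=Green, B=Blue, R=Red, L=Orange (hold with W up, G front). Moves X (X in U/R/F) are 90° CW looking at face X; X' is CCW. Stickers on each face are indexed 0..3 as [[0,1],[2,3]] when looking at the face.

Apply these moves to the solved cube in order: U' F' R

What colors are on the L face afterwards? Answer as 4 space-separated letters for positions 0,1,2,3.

After move 1 (U'): U=WWWW F=OOGG R=GGRR B=RRBB L=BBOO
After move 2 (F'): F=OGOG U=WWGR R=YGYR D=BOYY L=BWOW
After move 3 (R): R=YYRG U=WGGG F=OOOY D=BBYR B=RRWB
Query: L face = BWOW

Answer: B W O W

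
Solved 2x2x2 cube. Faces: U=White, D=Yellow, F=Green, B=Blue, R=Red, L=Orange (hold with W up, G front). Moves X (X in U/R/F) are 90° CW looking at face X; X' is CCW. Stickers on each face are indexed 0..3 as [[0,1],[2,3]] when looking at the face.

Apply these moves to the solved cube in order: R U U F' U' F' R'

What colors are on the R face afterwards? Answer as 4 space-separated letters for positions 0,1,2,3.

Answer: Y R O R

Derivation:
After move 1 (R): R=RRRR U=WGWG F=GYGY D=YBYB B=WBWB
After move 2 (U): U=WWGG F=RRGY R=WBRR B=OOWB L=GYOO
After move 3 (U): U=GWGW F=WBGY R=OORR B=GYWB L=RROO
After move 4 (F'): F=BYWG U=GWOR R=BOYR D=ROYB L=RWOG
After move 5 (U'): U=WRGO F=RWWG R=BYYR B=BOWB L=GYOG
After move 6 (F'): F=WGRW U=WRBY R=OYRR D=YGYB L=GOOG
After move 7 (R'): R=YROR U=WWBB F=WRRY D=YGYW B=BOGB
Query: R face = YROR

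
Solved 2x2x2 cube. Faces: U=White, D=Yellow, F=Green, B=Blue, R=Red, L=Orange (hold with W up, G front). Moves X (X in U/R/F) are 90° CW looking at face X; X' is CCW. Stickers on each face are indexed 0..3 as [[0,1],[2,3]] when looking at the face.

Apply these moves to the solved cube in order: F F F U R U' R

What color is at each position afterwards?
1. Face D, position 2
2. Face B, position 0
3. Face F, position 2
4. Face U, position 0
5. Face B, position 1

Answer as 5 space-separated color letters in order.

After move 1 (F): F=GGGG U=WWOO R=WRWR D=RRYY L=OYOY
After move 2 (F): F=GGGG U=WWYY R=OROR D=WWYY L=OROR
After move 3 (F): F=GGGG U=WWRR R=YRYR D=OOYY L=OWOW
After move 4 (U): U=RWRW F=YRGG R=BBYR B=OWBB L=GGOW
After move 5 (R): R=YBRB U=RRRG F=YOGY D=OBYO B=WWWB
After move 6 (U'): U=RGRR F=GGGY R=YORB B=YBWB L=WWOW
After move 7 (R): R=RYBO U=RGRY F=GBGO D=OWYY B=RBGB
Query 1: D[2] = Y
Query 2: B[0] = R
Query 3: F[2] = G
Query 4: U[0] = R
Query 5: B[1] = B

Answer: Y R G R B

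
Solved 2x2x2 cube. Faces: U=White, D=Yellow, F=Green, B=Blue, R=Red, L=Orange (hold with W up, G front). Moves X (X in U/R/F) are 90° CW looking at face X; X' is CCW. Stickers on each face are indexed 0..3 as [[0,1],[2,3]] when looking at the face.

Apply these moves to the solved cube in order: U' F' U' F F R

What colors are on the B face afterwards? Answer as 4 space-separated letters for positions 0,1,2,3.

After move 1 (U'): U=WWWW F=OOGG R=GGRR B=RRBB L=BBOO
After move 2 (F'): F=OGOG U=WWGR R=YGYR D=BOYY L=BWOW
After move 3 (U'): U=WRWG F=BWOG R=OGYR B=YGBB L=RROW
After move 4 (F): F=OBGW U=WRWR R=WGGR D=YOYY L=RBOO
After move 5 (F): F=GOWB U=WROB R=WGRR D=GWYY L=RYOO
After move 6 (R): R=RWRG U=WOOB F=GWWY D=GBYY B=BGRB
Query: B face = BGRB

Answer: B G R B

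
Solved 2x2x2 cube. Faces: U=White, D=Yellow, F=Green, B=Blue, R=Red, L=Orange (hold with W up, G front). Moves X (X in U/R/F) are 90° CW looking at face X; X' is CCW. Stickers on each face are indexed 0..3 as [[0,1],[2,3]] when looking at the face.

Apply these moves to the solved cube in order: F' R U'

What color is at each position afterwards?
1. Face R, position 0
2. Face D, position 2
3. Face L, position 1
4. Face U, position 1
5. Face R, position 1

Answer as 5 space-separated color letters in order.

Answer: G Y B G O

Derivation:
After move 1 (F'): F=GGGG U=WWRR R=YRYR D=OOYY L=OWOW
After move 2 (R): R=YYRR U=WGRG F=GOGY D=OBYB B=RBWB
After move 3 (U'): U=GGWR F=OWGY R=GORR B=YYWB L=RBOW
Query 1: R[0] = G
Query 2: D[2] = Y
Query 3: L[1] = B
Query 4: U[1] = G
Query 5: R[1] = O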